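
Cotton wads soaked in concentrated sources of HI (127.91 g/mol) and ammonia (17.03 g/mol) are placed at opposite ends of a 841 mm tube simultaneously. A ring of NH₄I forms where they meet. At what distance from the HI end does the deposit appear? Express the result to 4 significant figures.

224.8 mm

Distances travelled in equal time are proportional to diffusion rates, so d_HI/d_NH₃ = √(M_NH₃/M_HI) = √(17.03/127.91) = 0.3649.
With d_HI + d_NH₃ = 841 mm, d_NH₃ = 841/(1 + 0.3649) = 616.2 mm.
d_HI = 841 − 616.2 = 224.8 mm.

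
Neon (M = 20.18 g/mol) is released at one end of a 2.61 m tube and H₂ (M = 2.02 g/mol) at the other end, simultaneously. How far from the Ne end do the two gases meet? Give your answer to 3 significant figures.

0.627 m

Distances travelled in equal time are proportional to diffusion rates, so d_Ne/d_H₂ = √(M_H₂/M_Ne) = √(2.02/20.18) = 0.3164.
With d_Ne + d_H₂ = 2.61 m, d_H₂ = 2.61/(1 + 0.3164) = 1.983 m.
d_Ne = 2.61 − 1.983 = 0.627 m.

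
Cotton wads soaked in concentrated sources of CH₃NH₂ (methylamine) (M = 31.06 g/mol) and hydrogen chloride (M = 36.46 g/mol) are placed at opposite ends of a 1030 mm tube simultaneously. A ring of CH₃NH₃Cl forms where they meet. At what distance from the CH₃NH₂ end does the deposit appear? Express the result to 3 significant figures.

Distances travelled in equal time are proportional to diffusion rates, so d_CH₃NH₂/d_HCl = √(M_HCl/M_CH₃NH₂) = √(36.46/31.06) = 1.083.
With d_CH₃NH₂ + d_HCl = 1030 mm, d_HCl = 1030/(1 + 1.083) = 494.4 mm.
d_CH₃NH₂ = 1030 − 494.4 = 536 mm.

536 mm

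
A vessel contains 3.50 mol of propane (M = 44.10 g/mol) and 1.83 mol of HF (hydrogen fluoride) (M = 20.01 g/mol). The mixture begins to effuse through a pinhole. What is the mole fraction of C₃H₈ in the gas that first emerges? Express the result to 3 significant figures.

Effusion rate of each component ∝ n_i/√M_i (partial pressure × 1/√M).
So x_C₃H₈ in the escaping gas = (n_C₃H₈/√M_C₃H₈) / Σ(n_i/√M_i)
= (3.50/√44.10) / (3.50/√44.10 + 1.83/√20.01) = 0.5270/(0.5270 + 0.4091) = 0.563.

0.563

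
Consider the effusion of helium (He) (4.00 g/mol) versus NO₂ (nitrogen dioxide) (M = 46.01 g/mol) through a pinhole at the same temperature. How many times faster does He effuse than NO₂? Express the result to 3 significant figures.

By Graham's law, rate_He/rate_NO₂ = √(M_NO₂/M_He) = √(46.01/4.00) = √11.50 = 3.39.

3.39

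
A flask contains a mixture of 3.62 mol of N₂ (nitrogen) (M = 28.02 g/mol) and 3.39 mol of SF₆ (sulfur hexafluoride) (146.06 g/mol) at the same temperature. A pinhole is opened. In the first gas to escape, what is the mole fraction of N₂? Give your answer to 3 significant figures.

Each component's effusion rate ∝ (its partial pressure)·(1/√M) ∝ n_i/√M_i.
So x_N₂ in the escaping gas = (n_N₂/√M_N₂) / Σ(n_i/√M_i)
= (3.62/√28.02) / (3.62/√28.02 + 3.39/√146.06) = 0.6839/(0.6839 + 0.2805) = 0.709.

0.709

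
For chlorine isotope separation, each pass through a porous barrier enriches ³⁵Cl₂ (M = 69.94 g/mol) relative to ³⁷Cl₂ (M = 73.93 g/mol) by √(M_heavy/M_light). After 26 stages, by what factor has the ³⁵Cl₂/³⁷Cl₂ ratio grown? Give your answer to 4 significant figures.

Overall factor = α^26 with α = √(73.93/69.94), i.e. (73.93/69.94)^(26/2).
= 1.05705^13 = 2.057.

2.057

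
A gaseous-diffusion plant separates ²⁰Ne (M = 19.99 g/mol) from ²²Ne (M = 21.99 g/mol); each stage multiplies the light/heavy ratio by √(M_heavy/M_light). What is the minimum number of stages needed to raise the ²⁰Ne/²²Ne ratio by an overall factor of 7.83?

Single-stage factor α = √(21.99/19.99), so ln α = ½ ln(1.10005) = 0.04768.
Need α^N ≥ 7.83 ⇒ N ≥ ln(7.83) / ln α = 2.058 / 0.04768 = 43.16.
Rounding up, N = 44 stages.

44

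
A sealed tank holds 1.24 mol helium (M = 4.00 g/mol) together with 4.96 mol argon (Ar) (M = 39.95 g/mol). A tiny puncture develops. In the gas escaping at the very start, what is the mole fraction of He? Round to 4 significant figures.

Each component's effusion rate ∝ (its partial pressure)·(1/√M) ∝ n_i/√M_i.
Mole fraction of He in the effusate = (n_He/√M_He) / (n_He/√M_He + n_Ar/√M_Ar)
= (1.24/√4.00) / (1.24/√4.00 + 4.96/√39.95) = 0.6200/(0.6200 + 0.7847) = 0.4414.

0.4414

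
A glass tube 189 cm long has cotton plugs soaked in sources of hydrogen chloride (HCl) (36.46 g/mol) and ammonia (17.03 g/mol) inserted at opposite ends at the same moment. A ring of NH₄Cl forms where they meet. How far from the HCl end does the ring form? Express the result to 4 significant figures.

76.73 cm

Distances travelled in equal time are proportional to diffusion rates, so d_HCl/d_NH₃ = √(M_NH₃/M_HCl) = √(17.03/36.46) = 0.6834.
With d_HCl + d_NH₃ = 189 cm, d_NH₃ = 189/(1 + 0.6834) = 112.3 cm.
d_HCl = 189 − 112.3 = 76.73 cm.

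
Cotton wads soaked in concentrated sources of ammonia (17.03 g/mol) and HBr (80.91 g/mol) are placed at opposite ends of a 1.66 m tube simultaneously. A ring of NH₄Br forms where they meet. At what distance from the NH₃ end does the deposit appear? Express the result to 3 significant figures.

1.14 m

Distances travelled in equal time are proportional to diffusion rates, so d_NH₃/d_HBr = √(M_HBr/M_NH₃) = √(80.91/17.03) = 2.180.
With d_NH₃ + d_HBr = 1.66 m, d_HBr = 1.66/(1 + 2.180) = 0.5221 m.
d_NH₃ = 1.66 − 0.5221 = 1.14 m.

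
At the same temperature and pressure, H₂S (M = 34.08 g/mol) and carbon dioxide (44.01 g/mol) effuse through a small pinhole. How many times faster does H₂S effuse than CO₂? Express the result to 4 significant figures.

By Graham's law, rate_H₂S/rate_CO₂ = √(M_CO₂/M_H₂S) = √(44.01/34.08) = √1.291 = 1.136.

1.136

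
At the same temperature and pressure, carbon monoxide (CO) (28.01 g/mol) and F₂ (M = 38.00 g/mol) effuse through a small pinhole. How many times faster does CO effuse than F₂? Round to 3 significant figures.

By Graham's law, rate_CO/rate_F₂ = √(M_F₂/M_CO) = √(38.00/28.01) = √1.357 = 1.16.

1.16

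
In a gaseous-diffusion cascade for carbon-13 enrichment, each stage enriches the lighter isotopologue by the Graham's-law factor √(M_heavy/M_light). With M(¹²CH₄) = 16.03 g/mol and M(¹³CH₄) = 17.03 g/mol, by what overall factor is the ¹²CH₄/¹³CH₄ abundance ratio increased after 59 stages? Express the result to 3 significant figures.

Overall factor = α^59 with α = √(17.03/16.03), i.e. (17.03/16.03)^(59/2).
= 1.06238^(59/2) = 5.96.

5.96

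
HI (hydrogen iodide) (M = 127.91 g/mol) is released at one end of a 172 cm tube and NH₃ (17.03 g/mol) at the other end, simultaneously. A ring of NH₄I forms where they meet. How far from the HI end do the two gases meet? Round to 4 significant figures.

The fronts meet when d_HI + d_NH₃ = L with d_HI/d_NH₃ = √(M_NH₃/M_HI) (Graham's law). Here √(M_NH₃/M_HI) = √(17.03/127.91) = 0.3649.
With d_HI + d_NH₃ = 172 cm, d_NH₃ = 172/(1 + 0.3649) = 126.0 cm.
d_HI = 172 − 126.0 = 45.98 cm.

45.98 cm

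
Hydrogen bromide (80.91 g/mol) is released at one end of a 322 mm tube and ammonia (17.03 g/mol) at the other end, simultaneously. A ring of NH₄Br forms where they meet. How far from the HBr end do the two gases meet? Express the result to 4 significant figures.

Graham's law gives d_HBr/d_NH₃ = rate_HBr/rate_NH₃ = √(M_NH₃/M_HBr) = √(17.03/80.91) = 0.4588.
With d_HBr + d_NH₃ = 322 mm, d_NH₃ = 322/(1 + 0.4588) = 220.7 mm.
d_HBr = 322 − 220.7 = 101.3 mm.

101.3 mm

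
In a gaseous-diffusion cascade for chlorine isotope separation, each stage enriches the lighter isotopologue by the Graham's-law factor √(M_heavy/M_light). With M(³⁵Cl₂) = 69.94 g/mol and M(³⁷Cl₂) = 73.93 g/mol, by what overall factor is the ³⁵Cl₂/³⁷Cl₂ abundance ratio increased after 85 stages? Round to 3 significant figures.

10.6

Overall factor = α^85 with α = √(73.93/69.94), i.e. (73.93/69.94)^(85/2).
= 1.05705^(85/2) = 10.6.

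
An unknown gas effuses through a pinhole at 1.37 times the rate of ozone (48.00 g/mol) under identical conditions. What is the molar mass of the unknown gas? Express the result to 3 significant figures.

25.6 g/mol

Since effusion rate ∝ 1/√M, rate_X/rate_O₃ = √(M_O₃/M_X).
1.37 = √(48.00/M_X)
M_X = 48.00 / 1.37² = 48.00 / 1.877 = 25.6 g/mol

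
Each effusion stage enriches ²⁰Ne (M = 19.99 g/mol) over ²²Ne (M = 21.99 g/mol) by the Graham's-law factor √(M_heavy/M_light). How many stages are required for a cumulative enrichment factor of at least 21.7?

65

With α = √(21.99/19.99) per stage, ln α = ½ ln(1.10005) = 0.04768.
Need α^N ≥ 21.7 ⇒ N ≥ ln(21.7) / ln α = 3.077 / 0.04768 = 64.54.
Rounding up, N = 65 stages.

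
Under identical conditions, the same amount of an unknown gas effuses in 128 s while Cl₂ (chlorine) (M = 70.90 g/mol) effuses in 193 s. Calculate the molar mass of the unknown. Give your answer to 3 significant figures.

From Graham's law, t_X/t_Cl₂ = √(M_X/M_Cl₂).
128/193 = 0.6632 = √(M_X/70.90)
M_X = 70.90 × 0.6632² = 70.90 × 0.4399 = 31.2 g/mol

31.2 g/mol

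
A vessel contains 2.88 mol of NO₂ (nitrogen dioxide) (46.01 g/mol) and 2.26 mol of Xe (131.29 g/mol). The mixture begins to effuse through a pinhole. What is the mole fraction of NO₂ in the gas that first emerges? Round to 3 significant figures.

The effusion rate of species i is ∝ p_i/√M_i ∝ n_i/√M_i.
So x_NO₂ in the escaping gas = (n_NO₂/√M_NO₂) / Σ(n_i/√M_i)
= (2.88/√46.01) / (2.88/√46.01 + 2.26/√131.29) = 0.4246/(0.4246 + 0.1972) = 0.683.

0.683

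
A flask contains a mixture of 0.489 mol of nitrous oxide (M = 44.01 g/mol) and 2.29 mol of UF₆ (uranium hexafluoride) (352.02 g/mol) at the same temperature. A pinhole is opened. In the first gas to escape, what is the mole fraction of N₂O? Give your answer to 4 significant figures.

0.3765

Rate_i ∝ x_i/√M_i (Graham's law weighted by mole fraction), so the effusate composition follows n_i/√M_i.
Mole fraction of N₂O in the effusate = (n_N₂O/√M_N₂O) / (n_N₂O/√M_N₂O + n_UF₆/√M_UF₆)
= (0.489/√44.01) / (0.489/√44.01 + 2.29/√352.02) = 0.07371/(0.07371 + 0.1221) = 0.3765.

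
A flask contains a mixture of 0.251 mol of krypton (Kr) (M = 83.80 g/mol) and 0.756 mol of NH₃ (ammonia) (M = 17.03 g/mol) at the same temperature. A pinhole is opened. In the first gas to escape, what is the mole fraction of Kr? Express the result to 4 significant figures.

0.1302

The effusion rate of species i is ∝ p_i/√M_i ∝ n_i/√M_i.
x_Kr(eff) = (n_Kr/√M_Kr) / (n_Kr/√M_Kr + n_NH₃/√M_NH₃)
= (0.251/√83.80) / (0.251/√83.80 + 0.756/√17.03) = 0.02742/(0.02742 + 0.1832) = 0.1302.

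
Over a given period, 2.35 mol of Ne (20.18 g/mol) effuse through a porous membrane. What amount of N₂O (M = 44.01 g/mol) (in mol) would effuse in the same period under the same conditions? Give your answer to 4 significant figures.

1.591 mol

Using Graham's law: rate_N₂O/rate_Ne = √(M_Ne/M_N₂O) = √(20.18/44.01) = √0.4585 = 0.6772.
So the amount for N₂O is 2.35 × 0.6772 = 1.591 mol.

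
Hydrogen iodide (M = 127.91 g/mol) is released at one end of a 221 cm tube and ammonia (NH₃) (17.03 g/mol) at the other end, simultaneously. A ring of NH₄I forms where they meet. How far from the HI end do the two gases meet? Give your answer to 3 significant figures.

Distances travelled in equal time are proportional to diffusion rates, so d_HI/d_NH₃ = √(M_NH₃/M_HI) = √(17.03/127.91) = 0.3649.
With d_HI + d_NH₃ = 221 cm, d_NH₃ = 221/(1 + 0.3649) = 161.9 cm.
d_HI = 221 − 161.9 = 59.1 cm.

59.1 cm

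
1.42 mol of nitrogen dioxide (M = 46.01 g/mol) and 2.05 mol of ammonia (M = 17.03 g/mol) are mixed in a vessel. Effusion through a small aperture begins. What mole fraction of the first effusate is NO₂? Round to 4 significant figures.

0.2965

Rate_i ∝ x_i/√M_i (Graham's law weighted by mole fraction), so the effusate composition follows n_i/√M_i.
So x_NO₂ in the escaping gas = (n_NO₂/√M_NO₂) / Σ(n_i/√M_i)
= (1.42/√46.01) / (1.42/√46.01 + 2.05/√17.03) = 0.2093/(0.2093 + 0.4968) = 0.2965.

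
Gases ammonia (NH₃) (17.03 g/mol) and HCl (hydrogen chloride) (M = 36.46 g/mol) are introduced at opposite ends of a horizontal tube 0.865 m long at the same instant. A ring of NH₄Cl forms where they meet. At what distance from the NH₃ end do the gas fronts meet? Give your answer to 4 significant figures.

The fronts meet when d_NH₃ + d_HCl = L with d_NH₃/d_HCl = √(M_HCl/M_NH₃) (Graham's law). Here √(M_HCl/M_NH₃) = √(36.46/17.03) = 1.463.
With d_NH₃ + d_HCl = 0.865 m, d_HCl = 0.865/(1 + 1.463) = 0.3512 m.
d_NH₃ = 0.865 − 0.3512 = 0.5138 m.

0.5138 m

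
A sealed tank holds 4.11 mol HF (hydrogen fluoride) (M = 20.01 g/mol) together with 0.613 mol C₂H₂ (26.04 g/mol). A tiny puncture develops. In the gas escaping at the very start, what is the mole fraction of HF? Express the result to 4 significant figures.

The effusion rate of species i is ∝ p_i/√M_i ∝ n_i/√M_i.
So x_HF in the escaping gas = (n_HF/√M_HF) / Σ(n_i/√M_i)
= (4.11/√20.01) / (4.11/√20.01 + 0.613/√26.04) = 0.9188/(0.9188 + 0.1201) = 0.8844.

0.8844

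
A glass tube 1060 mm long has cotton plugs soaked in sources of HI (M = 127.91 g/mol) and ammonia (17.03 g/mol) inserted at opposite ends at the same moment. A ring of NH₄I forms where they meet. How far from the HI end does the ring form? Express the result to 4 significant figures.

The fronts meet when d_HI + d_NH₃ = L with d_HI/d_NH₃ = √(M_NH₃/M_HI) (Graham's law). Here √(M_NH₃/M_HI) = √(17.03/127.91) = 0.3649.
With d_HI + d_NH₃ = 1060 mm, d_NH₃ = 1060/(1 + 0.3649) = 776.6 mm.
d_HI = 1060 − 776.6 = 283.4 mm.

283.4 mm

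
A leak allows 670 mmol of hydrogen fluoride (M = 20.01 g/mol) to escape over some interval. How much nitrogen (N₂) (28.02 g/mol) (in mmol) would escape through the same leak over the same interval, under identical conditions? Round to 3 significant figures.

From Graham's law, rate_N₂/rate_HF = √(M_HF/M_N₂) = √(20.01/28.02) = √0.7141 = 0.8451.
So the amount for N₂ is 670 × 0.8451 = 566 mmol.

566 mmol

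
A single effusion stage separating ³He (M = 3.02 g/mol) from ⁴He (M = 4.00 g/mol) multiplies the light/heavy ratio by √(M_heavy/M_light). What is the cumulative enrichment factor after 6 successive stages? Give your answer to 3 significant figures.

2.32

Overall factor = α^6 with α = √(4.00/3.02), i.e. (4.00/3.02)^(6/2).
= 1.32450^3 = 2.32.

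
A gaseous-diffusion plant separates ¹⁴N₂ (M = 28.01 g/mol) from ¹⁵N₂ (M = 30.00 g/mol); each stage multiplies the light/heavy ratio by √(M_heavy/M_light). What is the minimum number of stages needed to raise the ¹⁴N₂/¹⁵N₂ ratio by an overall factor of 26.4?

Single-stage factor α = √(30.00/28.01), so ln α = ½ ln(1.07105) = 0.03432.
Need α^N ≥ 26.4 ⇒ N ≥ ln(26.4) / ln α = 3.273 / 0.03432 = 95.38.
Minimum whole number of stages: N = 96.

96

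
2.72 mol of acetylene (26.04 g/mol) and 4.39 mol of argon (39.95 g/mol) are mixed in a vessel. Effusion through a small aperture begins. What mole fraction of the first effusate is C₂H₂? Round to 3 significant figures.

The effusion rate of species i is ∝ p_i/√M_i ∝ n_i/√M_i.
Mole fraction of C₂H₂ in the effusate = (n_C₂H₂/√M_C₂H₂) / (n_C₂H₂/√M_C₂H₂ + n_Ar/√M_Ar)
= (2.72/√26.04) / (2.72/√26.04 + 4.39/√39.95) = 0.5330/(0.5330 + 0.6946) = 0.434.

0.434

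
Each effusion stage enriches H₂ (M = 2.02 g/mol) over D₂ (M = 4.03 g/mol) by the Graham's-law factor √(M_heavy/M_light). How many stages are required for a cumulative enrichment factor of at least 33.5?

With α = √(4.03/2.02) per stage, ln α = ½ ln(1.99505) = 0.3453.
Need α^N ≥ 33.5 ⇒ N ≥ ln(33.5) / ln α = 3.512 / 0.3453 = 10.17.
Rounding up, N = 11 stages.

11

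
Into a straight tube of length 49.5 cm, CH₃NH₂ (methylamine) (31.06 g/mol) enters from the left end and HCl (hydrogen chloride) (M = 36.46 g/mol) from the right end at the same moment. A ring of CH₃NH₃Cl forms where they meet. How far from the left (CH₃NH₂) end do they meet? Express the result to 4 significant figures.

25.74 cm

In equal time, each gas travels a distance ∝ its rate ∝ 1/√M, so d_CH₃NH₂/d_HCl = √(M_HCl/M_CH₃NH₂) = √(36.46/31.06) = 1.083.
With d_CH₃NH₂ + d_HCl = 49.5 cm, d_HCl = 49.5/(1 + 1.083) = 23.76 cm.
d_CH₃NH₂ = 49.5 − 23.76 = 25.74 cm.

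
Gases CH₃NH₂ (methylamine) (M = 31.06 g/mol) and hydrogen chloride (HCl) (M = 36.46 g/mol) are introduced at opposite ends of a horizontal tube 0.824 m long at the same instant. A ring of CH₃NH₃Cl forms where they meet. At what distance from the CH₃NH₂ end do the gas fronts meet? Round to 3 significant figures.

The fronts meet when d_CH₃NH₂ + d_HCl = L with d_CH₃NH₂/d_HCl = √(M_HCl/M_CH₃NH₂) (Graham's law). Here √(M_HCl/M_CH₃NH₂) = √(36.46/31.06) = 1.083.
With d_CH₃NH₂ + d_HCl = 0.824 m, d_HCl = 0.824/(1 + 1.083) = 0.3955 m.
d_CH₃NH₂ = 0.824 − 0.3955 = 0.429 m.

0.429 m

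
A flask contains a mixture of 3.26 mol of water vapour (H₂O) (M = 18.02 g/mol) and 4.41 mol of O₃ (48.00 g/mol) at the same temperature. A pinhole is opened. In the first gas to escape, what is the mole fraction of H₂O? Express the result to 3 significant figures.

The effusion rate of species i is ∝ p_i/√M_i ∝ n_i/√M_i.
x_H₂O(eff) = (n_H₂O/√M_H₂O) / (n_H₂O/√M_H₂O + n_O₃/√M_O₃)
= (3.26/√18.02) / (3.26/√18.02 + 4.41/√48.00) = 0.7680/(0.7680 + 0.6365) = 0.547.

0.547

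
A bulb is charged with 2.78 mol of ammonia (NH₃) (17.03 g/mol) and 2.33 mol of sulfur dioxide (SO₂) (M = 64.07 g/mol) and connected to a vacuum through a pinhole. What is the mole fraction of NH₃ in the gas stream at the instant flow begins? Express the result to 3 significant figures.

0.698

The effusion rate of species i is ∝ p_i/√M_i ∝ n_i/√M_i.
So x_NH₃ in the escaping gas = (n_NH₃/√M_NH₃) / Σ(n_i/√M_i)
= (2.78/√17.03) / (2.78/√17.03 + 2.33/√64.07) = 0.6737/(0.6737 + 0.2911) = 0.698.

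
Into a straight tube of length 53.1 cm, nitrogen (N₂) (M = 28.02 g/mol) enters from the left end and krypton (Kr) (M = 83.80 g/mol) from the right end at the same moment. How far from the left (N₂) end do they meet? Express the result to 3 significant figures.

Distances travelled in equal time are proportional to diffusion rates, so d_N₂/d_Kr = √(M_Kr/M_N₂) = √(83.80/28.02) = 1.729.
With d_N₂ + d_Kr = 53.1 cm, d_Kr = 53.1/(1 + 1.729) = 19.46 cm.
d_N₂ = 53.1 − 19.46 = 33.6 cm.

33.6 cm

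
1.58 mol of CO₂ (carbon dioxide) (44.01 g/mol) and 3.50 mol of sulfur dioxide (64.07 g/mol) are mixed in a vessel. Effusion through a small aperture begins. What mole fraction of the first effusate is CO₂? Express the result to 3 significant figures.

0.353

Effusion rate of each component ∝ n_i/√M_i (partial pressure × 1/√M).
x_CO₂(eff) = (n_CO₂/√M_CO₂) / (n_CO₂/√M_CO₂ + n_SO₂/√M_SO₂)
= (1.58/√44.01) / (1.58/√44.01 + 3.50/√64.07) = 0.2382/(0.2382 + 0.4373) = 0.353.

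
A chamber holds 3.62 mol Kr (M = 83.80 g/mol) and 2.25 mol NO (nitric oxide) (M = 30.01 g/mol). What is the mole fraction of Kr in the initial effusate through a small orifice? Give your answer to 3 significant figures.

0.491

Each component's effusion rate ∝ (its partial pressure)·(1/√M) ∝ n_i/√M_i.
x_Kr(eff) = (n_Kr/√M_Kr) / (n_Kr/√M_Kr + n_NO/√M_NO)
= (3.62/√83.80) / (3.62/√83.80 + 2.25/√30.01) = 0.3954/(0.3954 + 0.4107) = 0.491.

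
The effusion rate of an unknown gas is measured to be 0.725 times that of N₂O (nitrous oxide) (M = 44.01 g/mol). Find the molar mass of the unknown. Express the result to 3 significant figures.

Using Graham's law: rate_X/rate_N₂O = √(M_N₂O/M_X).
0.725 = √(44.01/M_X)
M_X = 44.01 / 0.725² = 44.01 / 0.5256 = 83.7 g/mol

83.7 g/mol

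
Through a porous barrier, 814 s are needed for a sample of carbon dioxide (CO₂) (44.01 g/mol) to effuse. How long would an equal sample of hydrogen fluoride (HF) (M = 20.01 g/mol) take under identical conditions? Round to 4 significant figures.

Using Graham's law: t_HF/t_CO₂ = √(M_HF/M_CO₂) = √(20.01/44.01) = √0.4547 = 0.6743.
So the time for HF is 814 × 0.6743 = 548.9 s.

548.9 s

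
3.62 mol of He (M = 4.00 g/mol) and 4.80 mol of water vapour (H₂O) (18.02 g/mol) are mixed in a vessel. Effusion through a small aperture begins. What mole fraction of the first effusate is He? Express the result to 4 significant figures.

0.6155

Effusion rate of each component ∝ n_i/√M_i (partial pressure × 1/√M).
x_He(eff) = (n_He/√M_He) / (n_He/√M_He + n_H₂O/√M_H₂O)
= (3.62/√4.00) / (3.62/√4.00 + 4.80/√18.02) = 1.810/(1.810 + 1.131) = 0.6155.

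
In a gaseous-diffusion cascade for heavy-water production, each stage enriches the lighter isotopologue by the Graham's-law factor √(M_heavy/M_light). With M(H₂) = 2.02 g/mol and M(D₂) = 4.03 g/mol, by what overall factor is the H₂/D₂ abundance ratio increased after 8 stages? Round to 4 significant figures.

15.84

Overall factor = α^8 with α = √(4.03/2.02), i.e. (4.03/2.02)^(8/2).
= 1.99505^4 = 15.84.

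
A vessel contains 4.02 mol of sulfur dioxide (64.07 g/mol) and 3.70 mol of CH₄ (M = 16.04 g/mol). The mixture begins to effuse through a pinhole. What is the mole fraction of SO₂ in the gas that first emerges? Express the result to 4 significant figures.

0.3522

Each component's effusion rate ∝ (its partial pressure)·(1/√M) ∝ n_i/√M_i.
Mole fraction of SO₂ in the effusate = (n_SO₂/√M_SO₂) / (n_SO₂/√M_SO₂ + n_CH₄/√M_CH₄)
= (4.02/√64.07) / (4.02/√64.07 + 3.70/√16.04) = 0.5022/(0.5022 + 0.9238) = 0.3522.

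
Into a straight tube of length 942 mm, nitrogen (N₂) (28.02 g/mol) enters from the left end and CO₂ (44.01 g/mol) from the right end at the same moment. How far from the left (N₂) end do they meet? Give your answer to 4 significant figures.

523.9 mm

Distances travelled in equal time are proportional to diffusion rates, so d_N₂/d_CO₂ = √(M_CO₂/M_N₂) = √(44.01/28.02) = 1.253.
With d_N₂ + d_CO₂ = 942 mm, d_CO₂ = 942/(1 + 1.253) = 418.1 mm.
d_N₂ = 942 − 418.1 = 523.9 mm.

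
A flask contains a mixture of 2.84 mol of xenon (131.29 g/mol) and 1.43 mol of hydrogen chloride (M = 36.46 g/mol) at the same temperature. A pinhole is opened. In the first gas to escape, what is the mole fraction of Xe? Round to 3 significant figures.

0.511

Rate_i ∝ x_i/√M_i (Graham's law weighted by mole fraction), so the effusate composition follows n_i/√M_i.
x_Xe(eff) = (n_Xe/√M_Xe) / (n_Xe/√M_Xe + n_HCl/√M_HCl)
= (2.84/√131.29) / (2.84/√131.29 + 1.43/√36.46) = 0.2479/(0.2479 + 0.2368) = 0.511.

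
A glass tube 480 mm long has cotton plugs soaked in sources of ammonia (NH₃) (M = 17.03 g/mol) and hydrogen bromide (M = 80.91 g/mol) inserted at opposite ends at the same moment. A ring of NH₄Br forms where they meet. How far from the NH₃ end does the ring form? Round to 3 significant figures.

In equal time, each gas travels a distance ∝ its rate ∝ 1/√M, so d_NH₃/d_HBr = √(M_HBr/M_NH₃) = √(80.91/17.03) = 2.180.
With d_NH₃ + d_HBr = 480 mm, d_HBr = 480/(1 + 2.180) = 151.0 mm.
d_NH₃ = 480 − 151.0 = 329 mm.

329 mm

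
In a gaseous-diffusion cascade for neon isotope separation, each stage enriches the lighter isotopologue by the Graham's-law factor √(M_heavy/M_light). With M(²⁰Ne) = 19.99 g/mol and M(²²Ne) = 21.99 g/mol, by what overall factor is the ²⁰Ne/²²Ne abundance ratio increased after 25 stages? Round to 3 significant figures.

After 25 stages the ratio has grown by (√(21.99/19.99))^25 = (21.99/19.99)^(25/2).
= 1.10005^(25/2) = 3.29.

3.29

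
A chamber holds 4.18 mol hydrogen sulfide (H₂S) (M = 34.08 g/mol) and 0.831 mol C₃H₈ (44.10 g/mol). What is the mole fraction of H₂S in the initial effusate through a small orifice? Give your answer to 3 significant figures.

Each component's effusion rate ∝ (its partial pressure)·(1/√M) ∝ n_i/√M_i.
So x_H₂S in the escaping gas = (n_H₂S/√M_H₂S) / Σ(n_i/√M_i)
= (4.18/√34.08) / (4.18/√34.08 + 0.831/√44.10) = 0.7160/(0.7160 + 0.1251) = 0.851.

0.851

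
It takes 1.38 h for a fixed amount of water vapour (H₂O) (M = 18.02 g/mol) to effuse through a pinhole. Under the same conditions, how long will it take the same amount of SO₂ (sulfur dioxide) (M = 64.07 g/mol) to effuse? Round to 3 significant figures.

From Graham's law, t_SO₂/t_H₂O = √(M_SO₂/M_H₂O) = √(64.07/18.02) = √3.555 = 1.886.
So the time for SO₂ is 1.38 × 1.886 = 2.60 h.

2.60 h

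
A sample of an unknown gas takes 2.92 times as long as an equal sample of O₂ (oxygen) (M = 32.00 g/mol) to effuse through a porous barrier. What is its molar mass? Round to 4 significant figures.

272.8 g/mol

Using Graham's law: t_X/t_O₂ = √(M_X/M_O₂).
2.92 = √(M_X/32.00)
M_X = 32.00 × 2.92² = 32.00 × 8.526 = 272.8 g/mol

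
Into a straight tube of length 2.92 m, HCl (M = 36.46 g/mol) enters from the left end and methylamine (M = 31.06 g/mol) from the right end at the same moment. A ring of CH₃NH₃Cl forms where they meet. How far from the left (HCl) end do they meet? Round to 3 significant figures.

The fronts meet when d_HCl + d_CH₃NH₂ = L with d_HCl/d_CH₃NH₂ = √(M_CH₃NH₂/M_HCl) (Graham's law). Here √(M_CH₃NH₂/M_HCl) = √(31.06/36.46) = 0.9230.
With d_HCl + d_CH₃NH₂ = 2.92 m, d_CH₃NH₂ = 2.92/(1 + 0.9230) = 1.518 m.
d_HCl = 2.92 − 1.518 = 1.40 m.

1.40 m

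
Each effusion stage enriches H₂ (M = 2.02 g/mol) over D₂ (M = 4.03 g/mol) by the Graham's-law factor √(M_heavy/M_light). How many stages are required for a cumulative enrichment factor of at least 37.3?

Single-stage factor α = √(4.03/2.02), so ln α = ½ ln(1.99505) = 0.3453.
Need α^N ≥ 37.3 ⇒ N ≥ ln(37.3) / ln α = 3.619 / 0.3453 = 10.48.
So at least 11 stages are needed.

11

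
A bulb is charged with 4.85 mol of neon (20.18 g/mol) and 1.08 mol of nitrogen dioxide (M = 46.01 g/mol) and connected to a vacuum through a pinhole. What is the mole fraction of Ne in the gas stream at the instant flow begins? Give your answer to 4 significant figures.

Rate_i ∝ x_i/√M_i (Graham's law weighted by mole fraction), so the effusate composition follows n_i/√M_i.
Mole fraction of Ne in the effusate = (n_Ne/√M_Ne) / (n_Ne/√M_Ne + n_NO₂/√M_NO₂)
= (4.85/√20.18) / (4.85/√20.18 + 1.08/√46.01) = 1.080/(1.080 + 0.1592) = 0.8715.

0.8715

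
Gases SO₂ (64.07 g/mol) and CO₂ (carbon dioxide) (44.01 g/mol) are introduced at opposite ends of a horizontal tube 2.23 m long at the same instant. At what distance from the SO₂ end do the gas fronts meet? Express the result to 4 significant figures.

1.011 m

In equal time, each gas travels a distance ∝ its rate ∝ 1/√M, so d_SO₂/d_CO₂ = √(M_CO₂/M_SO₂) = √(44.01/64.07) = 0.8288.
With d_SO₂ + d_CO₂ = 2.23 m, d_CO₂ = 2.23/(1 + 0.8288) = 1.219 m.
d_SO₂ = 2.23 − 1.219 = 1.011 m.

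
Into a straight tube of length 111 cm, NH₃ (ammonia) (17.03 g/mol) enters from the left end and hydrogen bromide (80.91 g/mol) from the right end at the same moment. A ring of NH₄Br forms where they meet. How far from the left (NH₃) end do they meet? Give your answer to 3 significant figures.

76.1 cm

The fronts meet when d_NH₃ + d_HBr = L with d_NH₃/d_HBr = √(M_HBr/M_NH₃) (Graham's law). Here √(M_HBr/M_NH₃) = √(80.91/17.03) = 2.180.
With d_NH₃ + d_HBr = 111 cm, d_HBr = 111/(1 + 2.180) = 34.91 cm.
d_NH₃ = 111 − 34.91 = 76.1 cm.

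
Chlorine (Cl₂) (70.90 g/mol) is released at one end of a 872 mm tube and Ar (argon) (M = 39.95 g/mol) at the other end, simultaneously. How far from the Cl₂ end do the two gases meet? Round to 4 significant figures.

Graham's law gives d_Cl₂/d_Ar = rate_Cl₂/rate_Ar = √(M_Ar/M_Cl₂) = √(39.95/70.90) = 0.7506.
With d_Cl₂ + d_Ar = 872 mm, d_Ar = 872/(1 + 0.7506) = 498.1 mm.
d_Cl₂ = 872 − 498.1 = 373.9 mm.

373.9 mm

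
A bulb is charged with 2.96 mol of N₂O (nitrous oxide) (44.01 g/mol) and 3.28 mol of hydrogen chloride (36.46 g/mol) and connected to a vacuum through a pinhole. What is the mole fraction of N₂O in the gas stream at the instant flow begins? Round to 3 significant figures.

0.451

Effusion rate of each component ∝ n_i/√M_i (partial pressure × 1/√M).
Mole fraction of N₂O in the effusate = (n_N₂O/√M_N₂O) / (n_N₂O/√M_N₂O + n_HCl/√M_HCl)
= (2.96/√44.01) / (2.96/√44.01 + 3.28/√36.46) = 0.4462/(0.4462 + 0.5432) = 0.451.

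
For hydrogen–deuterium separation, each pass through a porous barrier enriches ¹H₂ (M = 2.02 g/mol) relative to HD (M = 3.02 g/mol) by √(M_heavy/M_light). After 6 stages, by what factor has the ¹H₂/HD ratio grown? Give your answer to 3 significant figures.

Each stage multiplies the ratio by α = √(3.02/2.02), so after 6 stages the overall factor is α^6 = (3.02/2.02)^(6/2).
= 1.49505^3 = 3.34.

3.34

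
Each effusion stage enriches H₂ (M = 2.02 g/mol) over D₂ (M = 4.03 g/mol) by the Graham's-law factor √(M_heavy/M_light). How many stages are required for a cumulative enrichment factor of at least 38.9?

11

Single-stage factor α = √(4.03/2.02), so ln α = ½ ln(1.99505) = 0.3453.
Need α^N ≥ 38.9 ⇒ N ≥ ln(38.9) / ln α = 3.661 / 0.3453 = 10.60.
Rounding up, N = 11 stages.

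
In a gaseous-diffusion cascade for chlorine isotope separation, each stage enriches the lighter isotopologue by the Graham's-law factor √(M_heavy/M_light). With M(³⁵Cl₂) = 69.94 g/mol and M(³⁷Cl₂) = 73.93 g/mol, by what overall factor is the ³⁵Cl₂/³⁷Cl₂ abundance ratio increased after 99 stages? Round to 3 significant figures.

15.6

Each stage multiplies the ratio by α = √(73.93/69.94), so after 99 stages the overall factor is α^99 = (73.93/69.94)^(99/2).
= 1.05705^(99/2) = 15.6.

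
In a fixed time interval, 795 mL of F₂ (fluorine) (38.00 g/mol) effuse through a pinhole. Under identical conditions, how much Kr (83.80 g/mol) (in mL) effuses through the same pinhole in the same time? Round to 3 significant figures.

Since effusion rate ∝ 1/√M, rate_Kr/rate_F₂ = √(M_F₂/M_Kr) = √(38.00/83.80) = √0.4535 = 0.6734.
So the volume for Kr is 795 × 0.6734 = 535 mL.

535 mL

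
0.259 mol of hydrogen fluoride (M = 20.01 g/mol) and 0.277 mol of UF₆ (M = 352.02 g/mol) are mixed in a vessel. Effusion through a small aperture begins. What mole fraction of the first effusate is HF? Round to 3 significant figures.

0.797

The effusion rate of species i is ∝ p_i/√M_i ∝ n_i/√M_i.
Mole fraction of HF in the effusate = (n_HF/√M_HF) / (n_HF/√M_HF + n_UF₆/√M_UF₆)
= (0.259/√20.01) / (0.259/√20.01 + 0.277/√352.02) = 0.05790/(0.05790 + 0.01476) = 0.797.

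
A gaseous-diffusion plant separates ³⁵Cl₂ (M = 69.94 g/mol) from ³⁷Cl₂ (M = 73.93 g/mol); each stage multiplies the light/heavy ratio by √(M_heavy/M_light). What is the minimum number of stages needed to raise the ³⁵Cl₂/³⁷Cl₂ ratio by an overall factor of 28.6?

Per stage α = (73.93/69.94)^(1/2) = 1.05705^0.5, giving ln α = 0.02774.
Need α^N ≥ 28.6 ⇒ N ≥ ln(28.6) / ln α = 3.353 / 0.02774 = 120.88.
Rounding up, N = 121 stages.

121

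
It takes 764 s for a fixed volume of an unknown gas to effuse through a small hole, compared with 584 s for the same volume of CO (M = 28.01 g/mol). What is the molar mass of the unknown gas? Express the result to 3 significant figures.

Since effusion rate ∝ 1/√M, t_X/t_CO = √(M_X/M_CO).
764/584 = 1.308 = √(M_X/28.01)
M_X = 28.01 × 1.308² = 28.01 × 1.711 = 47.9 g/mol

47.9 g/mol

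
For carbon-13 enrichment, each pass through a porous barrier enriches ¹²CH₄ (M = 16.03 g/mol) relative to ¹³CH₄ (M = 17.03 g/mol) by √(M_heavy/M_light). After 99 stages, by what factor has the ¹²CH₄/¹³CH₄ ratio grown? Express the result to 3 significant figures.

Each stage multiplies the ratio by α = √(17.03/16.03), so after 99 stages the overall factor is α^99 = (17.03/16.03)^(99/2).
= 1.06238^(99/2) = 20.0.

20.0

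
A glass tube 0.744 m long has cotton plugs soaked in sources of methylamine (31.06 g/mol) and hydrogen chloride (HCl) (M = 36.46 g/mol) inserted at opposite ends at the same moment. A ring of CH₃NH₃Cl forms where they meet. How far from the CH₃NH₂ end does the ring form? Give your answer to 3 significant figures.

In equal time, each gas travels a distance ∝ its rate ∝ 1/√M, so d_CH₃NH₂/d_HCl = √(M_HCl/M_CH₃NH₂) = √(36.46/31.06) = 1.083.
With d_CH₃NH₂ + d_HCl = 0.744 m, d_HCl = 0.744/(1 + 1.083) = 0.3571 m.
d_CH₃NH₂ = 0.744 − 0.3571 = 0.387 m.

0.387 m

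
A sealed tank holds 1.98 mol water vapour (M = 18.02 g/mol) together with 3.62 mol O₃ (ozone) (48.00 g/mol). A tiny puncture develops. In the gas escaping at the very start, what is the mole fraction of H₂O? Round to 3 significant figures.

0.472

The effusion rate of species i is ∝ p_i/√M_i ∝ n_i/√M_i.
So x_H₂O in the escaping gas = (n_H₂O/√M_H₂O) / Σ(n_i/√M_i)
= (1.98/√18.02) / (1.98/√18.02 + 3.62/√48.00) = 0.4664/(0.4664 + 0.5225) = 0.472.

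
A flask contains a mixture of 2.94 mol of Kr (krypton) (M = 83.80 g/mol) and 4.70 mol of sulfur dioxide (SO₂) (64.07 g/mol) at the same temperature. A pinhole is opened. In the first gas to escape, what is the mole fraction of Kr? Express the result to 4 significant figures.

Effusion rate of each component ∝ n_i/√M_i (partial pressure × 1/√M).
So x_Kr in the escaping gas = (n_Kr/√M_Kr) / Σ(n_i/√M_i)
= (2.94/√83.80) / (2.94/√83.80 + 4.70/√64.07) = 0.3212/(0.3212 + 0.5872) = 0.3536.

0.3536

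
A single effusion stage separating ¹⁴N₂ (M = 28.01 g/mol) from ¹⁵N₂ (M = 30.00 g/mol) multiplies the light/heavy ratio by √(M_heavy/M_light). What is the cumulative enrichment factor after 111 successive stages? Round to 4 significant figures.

After 111 stages the ratio has grown by (√(30.00/28.01))^111 = (30.00/28.01)^(111/2).
= 1.07105^(111/2) = 45.12.

45.12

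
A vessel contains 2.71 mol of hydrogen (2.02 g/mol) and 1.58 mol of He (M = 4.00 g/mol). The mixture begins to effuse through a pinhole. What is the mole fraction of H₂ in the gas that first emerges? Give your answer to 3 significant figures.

0.707

Each component's effusion rate ∝ (its partial pressure)·(1/√M) ∝ n_i/√M_i.
x_H₂(eff) = (n_H₂/√M_H₂) / (n_H₂/√M_H₂ + n_He/√M_He)
= (2.71/√2.02) / (2.71/√2.02 + 1.58/√4.00) = 1.907/(1.907 + 0.7900) = 0.707.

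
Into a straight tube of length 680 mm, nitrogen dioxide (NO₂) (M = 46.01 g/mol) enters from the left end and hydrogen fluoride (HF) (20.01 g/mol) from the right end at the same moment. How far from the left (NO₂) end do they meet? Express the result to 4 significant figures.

270.2 mm

The fronts meet when d_NO₂ + d_HF = L with d_NO₂/d_HF = √(M_HF/M_NO₂) (Graham's law). Here √(M_HF/M_NO₂) = √(20.01/46.01) = 0.6595.
With d_NO₂ + d_HF = 680 mm, d_HF = 680/(1 + 0.6595) = 409.8 mm.
d_NO₂ = 680 − 409.8 = 270.2 mm.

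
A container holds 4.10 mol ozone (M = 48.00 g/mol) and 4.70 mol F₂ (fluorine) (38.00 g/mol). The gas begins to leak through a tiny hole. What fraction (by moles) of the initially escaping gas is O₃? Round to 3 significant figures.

The effusion rate of species i is ∝ p_i/√M_i ∝ n_i/√M_i.
So x_O₃ in the escaping gas = (n_O₃/√M_O₃) / Σ(n_i/√M_i)
= (4.10/√48.00) / (4.10/√48.00 + 4.70/√38.00) = 0.5918/(0.5918 + 0.7624) = 0.437.

0.437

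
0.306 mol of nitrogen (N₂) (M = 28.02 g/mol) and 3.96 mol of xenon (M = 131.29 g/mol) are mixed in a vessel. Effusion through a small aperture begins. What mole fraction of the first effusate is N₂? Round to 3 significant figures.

0.143

Rate_i ∝ x_i/√M_i (Graham's law weighted by mole fraction), so the effusate composition follows n_i/√M_i.
So x_N₂ in the escaping gas = (n_N₂/√M_N₂) / Σ(n_i/√M_i)
= (0.306/√28.02) / (0.306/√28.02 + 3.96/√131.29) = 0.05781/(0.05781 + 0.3456) = 0.143.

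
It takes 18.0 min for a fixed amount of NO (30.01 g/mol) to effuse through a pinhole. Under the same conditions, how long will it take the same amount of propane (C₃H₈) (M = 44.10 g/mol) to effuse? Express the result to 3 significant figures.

Since effusion rate ∝ 1/√M, t_C₃H₈/t_NO = √(M_C₃H₈/M_NO) = √(44.10/30.01) = √1.470 = 1.212.
So the time for C₃H₈ is 18.0 × 1.212 = 21.8 min.

21.8 min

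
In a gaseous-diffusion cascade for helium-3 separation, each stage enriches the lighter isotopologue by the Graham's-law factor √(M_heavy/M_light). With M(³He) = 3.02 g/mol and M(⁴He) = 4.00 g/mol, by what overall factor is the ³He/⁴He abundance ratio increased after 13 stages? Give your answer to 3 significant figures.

The single-stage factor is √(M_heavy/M_light), so 13 stages give [√(4.00/3.02)]^13 = (4.00/3.02)^(13/2).
= 1.32450^(13/2) = 6.21.

6.21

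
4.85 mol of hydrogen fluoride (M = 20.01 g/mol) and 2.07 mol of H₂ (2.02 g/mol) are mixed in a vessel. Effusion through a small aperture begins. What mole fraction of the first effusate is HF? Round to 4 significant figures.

The effusion rate of species i is ∝ p_i/√M_i ∝ n_i/√M_i.
Mole fraction of HF in the effusate = (n_HF/√M_HF) / (n_HF/√M_HF + n_H₂/√M_H₂)
= (4.85/√20.01) / (4.85/√20.01 + 2.07/√2.02) = 1.084/(1.084 + 1.456) = 0.4267.

0.4267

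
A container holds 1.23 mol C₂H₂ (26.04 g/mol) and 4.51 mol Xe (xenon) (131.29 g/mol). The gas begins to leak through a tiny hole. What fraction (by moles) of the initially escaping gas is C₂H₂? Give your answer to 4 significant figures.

Each component's effusion rate ∝ (its partial pressure)·(1/√M) ∝ n_i/√M_i.
x_C₂H₂(eff) = (n_C₂H₂/√M_C₂H₂) / (n_C₂H₂/√M_C₂H₂ + n_Xe/√M_Xe)
= (1.23/√26.04) / (1.23/√26.04 + 4.51/√131.29) = 0.2410/(0.2410 + 0.3936) = 0.3798.

0.3798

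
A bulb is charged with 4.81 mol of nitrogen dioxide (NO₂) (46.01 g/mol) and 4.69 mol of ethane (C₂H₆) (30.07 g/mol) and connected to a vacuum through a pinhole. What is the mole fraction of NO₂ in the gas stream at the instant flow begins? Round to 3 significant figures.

0.453

Each component's effusion rate ∝ (its partial pressure)·(1/√M) ∝ n_i/√M_i.
So x_NO₂ in the escaping gas = (n_NO₂/√M_NO₂) / Σ(n_i/√M_i)
= (4.81/√46.01) / (4.81/√46.01 + 4.69/√30.07) = 0.7091/(0.7091 + 0.8553) = 0.453.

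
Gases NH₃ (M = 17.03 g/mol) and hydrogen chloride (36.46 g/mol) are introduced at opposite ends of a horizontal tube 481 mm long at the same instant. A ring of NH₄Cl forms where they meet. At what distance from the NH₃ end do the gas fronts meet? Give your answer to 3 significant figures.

In equal time, each gas travels a distance ∝ its rate ∝ 1/√M, so d_NH₃/d_HCl = √(M_HCl/M_NH₃) = √(36.46/17.03) = 1.463.
With d_NH₃ + d_HCl = 481 mm, d_HCl = 481/(1 + 1.463) = 195.3 mm.
d_NH₃ = 481 − 195.3 = 286 mm.

286 mm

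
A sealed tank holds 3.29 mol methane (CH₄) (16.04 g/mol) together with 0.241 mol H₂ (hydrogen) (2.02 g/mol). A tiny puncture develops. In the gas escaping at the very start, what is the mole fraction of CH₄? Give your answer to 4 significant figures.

0.8289

Each component's effusion rate ∝ (its partial pressure)·(1/√M) ∝ n_i/√M_i.
So x_CH₄ in the escaping gas = (n_CH₄/√M_CH₄) / Σ(n_i/√M_i)
= (3.29/√16.04) / (3.29/√16.04 + 0.241/√2.02) = 0.8215/(0.8215 + 0.1696) = 0.8289.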